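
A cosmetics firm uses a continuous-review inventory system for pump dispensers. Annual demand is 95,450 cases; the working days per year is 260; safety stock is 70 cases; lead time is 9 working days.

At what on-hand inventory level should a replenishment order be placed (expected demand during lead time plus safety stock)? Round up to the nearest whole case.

3,375 cases

Daily demand d = 95,450 / 260 = 367.115 cases/day
Demand during lead time = 367.115 × 9 = 3,304.04
Reorder point = 3,304.04 + 70 = 3,374.04 → round up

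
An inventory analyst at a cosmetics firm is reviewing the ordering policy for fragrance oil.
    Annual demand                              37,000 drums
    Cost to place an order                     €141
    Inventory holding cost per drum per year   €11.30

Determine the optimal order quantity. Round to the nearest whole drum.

961 drums

2DS/H = 2·37,000·141/11.3 = 923,362.83
EOQ = √923,362.83 ≈ 960.92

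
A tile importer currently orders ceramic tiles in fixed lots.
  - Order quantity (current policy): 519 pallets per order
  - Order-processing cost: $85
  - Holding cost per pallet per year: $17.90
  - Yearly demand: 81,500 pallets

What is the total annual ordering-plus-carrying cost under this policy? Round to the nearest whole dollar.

Orders/yr = 81,500/519 = 157.033; ordering cost = 157.033 × $85 = $13,347.78
Average inventory = 519/2 = 259.5; holding cost = 259.5 × $17.9 = $4,645.05
Total = $13,347.78 + $4,645.05 = $17,992.83

$17,993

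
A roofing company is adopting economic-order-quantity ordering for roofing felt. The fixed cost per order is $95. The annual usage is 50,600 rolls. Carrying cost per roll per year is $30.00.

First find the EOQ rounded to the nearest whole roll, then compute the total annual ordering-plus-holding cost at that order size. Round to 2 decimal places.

Q* = √(2·D·S / H) = √(2·50,600·95 / 30) = √320,466.7 ≈ 566.10 → Q = 566 rolls
Orders/yr = 50,600/566 = 89.399; ordering cost = 89.399 × $95 = $8,492.93
Average inventory = 566/2 = 283; holding cost = 283 × $30 = $8,490.00
Total = $8,492.93 + $8,490.00 = $16,982.93

$16,982.93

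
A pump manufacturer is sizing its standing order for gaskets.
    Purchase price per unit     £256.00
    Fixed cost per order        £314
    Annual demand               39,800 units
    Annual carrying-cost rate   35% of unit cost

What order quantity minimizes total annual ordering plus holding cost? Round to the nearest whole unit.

528 units

H = i·C = 0.35 × £256 = £89.6000 per unit-year
2DS/H = 2·39,800·314/89.6 = 278,955.36
EOQ = √278,955.36 ≈ 528.16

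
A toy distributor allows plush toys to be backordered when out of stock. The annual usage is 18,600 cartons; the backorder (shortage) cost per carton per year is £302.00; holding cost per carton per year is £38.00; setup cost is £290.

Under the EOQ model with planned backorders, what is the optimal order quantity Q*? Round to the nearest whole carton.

Basic EOQ = √(2·18,600·290/38) = 532.818
Backorder adjustment √((H+b)/b) = √((38+302)/302) = 1.0611
Q* = 532.818 × 1.0611 ≈ 565.35

565 cartons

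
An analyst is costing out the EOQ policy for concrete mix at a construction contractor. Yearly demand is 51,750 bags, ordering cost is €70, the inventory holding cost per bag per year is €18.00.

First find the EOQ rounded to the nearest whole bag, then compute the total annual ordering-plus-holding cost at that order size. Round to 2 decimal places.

€11,419.72

Optimal lot size Q* = (2 × 51,750 × €70 / €18)^½ ≈ 634.43 → Q = 634 bags
Ordering: D/Q × S = 51,750/634 × €70 = €5,713.72
Holding:  Q/2 × H = 634/2 × €18 = €5,706.00
Total = €5,713.72 + €5,706.00 = €11,419.72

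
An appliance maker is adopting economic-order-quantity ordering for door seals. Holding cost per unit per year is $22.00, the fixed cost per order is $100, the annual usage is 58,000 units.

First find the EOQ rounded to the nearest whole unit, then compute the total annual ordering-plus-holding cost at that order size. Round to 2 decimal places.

EOQ = √(2DS/H) = √(2 × 58,000 × 100 / 22)
    = √(527,272.73) ≈ 726.14 → Q = 726 units
Ordering: D/Q × S = 58,000/726 × $100 = $7,988.98
Holding:  Q/2 × H = 726/2 × $22 = $7,986.00
Total = $7,988.98 + $7,986.00 = $15,974.98

$15,974.98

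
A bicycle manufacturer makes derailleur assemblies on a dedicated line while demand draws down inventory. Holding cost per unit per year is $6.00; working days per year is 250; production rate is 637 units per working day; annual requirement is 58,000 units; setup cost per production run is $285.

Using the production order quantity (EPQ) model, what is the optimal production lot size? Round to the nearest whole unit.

2,944 units

d = 58,000/250 = 232.0000 units/day;  effective holding cost H(1 − d/p) = 6·(1 − 232.0000/637) = 3.81476
Q* = √(2DS / H_eff) = √(2·58,000·285 / 3.81476) ≈ 2,943.87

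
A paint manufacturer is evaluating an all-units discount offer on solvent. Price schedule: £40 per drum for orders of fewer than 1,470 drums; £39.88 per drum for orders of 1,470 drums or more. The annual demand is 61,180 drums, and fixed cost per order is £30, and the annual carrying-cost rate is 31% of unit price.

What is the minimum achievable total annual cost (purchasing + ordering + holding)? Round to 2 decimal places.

H₁ = 31%×£40 = £12.4000;  H₂ = 31%×£39.88 = £12.3628
EOQ₁ = √(2×61,180×30/12.4000) = 544.09  (< 1,470, feasible at tier 1)
EOQ₂ = √(2×61,180×30/12.3628) = 544.91  (< 1,470 → use Q = 1,470 at tier-2 price)
TC(tier 1 (EOQ₁), Q≈544.1) = £2,453,946.70
TC(tier 2, Q≈1,470.0) = £2,450,193.63
Minimum at tier 2: £2,450,193.63

£2,450,193.63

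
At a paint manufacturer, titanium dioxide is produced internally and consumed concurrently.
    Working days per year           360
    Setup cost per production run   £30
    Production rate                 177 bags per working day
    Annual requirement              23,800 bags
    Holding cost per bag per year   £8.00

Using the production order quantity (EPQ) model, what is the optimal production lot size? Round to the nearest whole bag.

534 bags

Daily demand d = 23,800/360 = 66.111; p = 177; 1 − d/p = 0.62649
EPQ = √(2DS / (H(1 − d/p)))
    = √(2 × 23,800 × 30 / (8 × 0.62649)) ≈ 533.78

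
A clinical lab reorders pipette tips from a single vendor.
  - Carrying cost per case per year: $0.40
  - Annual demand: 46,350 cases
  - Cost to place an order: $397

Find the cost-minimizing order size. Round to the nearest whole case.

Optimal lot size Q* = (2 × 46,350 × $397 / $0.4)^½ ≈ 9,591.91

9,592 cases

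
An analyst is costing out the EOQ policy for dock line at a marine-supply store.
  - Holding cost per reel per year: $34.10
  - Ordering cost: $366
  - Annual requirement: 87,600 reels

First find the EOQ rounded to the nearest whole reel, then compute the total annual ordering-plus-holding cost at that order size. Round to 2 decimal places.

Optimal lot size Q* = (2 × 87,600 × $366 / $34.1)^½ ≈ 1,371.29 → Q = 1,371 reels
Annual ordering cost = (D/Q)·S = (87,600/1,371) × 366 = $23,385.56
Annual holding cost  = (Q/2)·H = (1,371/2) × 34.1 = $23,375.55
Total = $23,385.56 + $23,375.55 = $46,761.11

$46,761.11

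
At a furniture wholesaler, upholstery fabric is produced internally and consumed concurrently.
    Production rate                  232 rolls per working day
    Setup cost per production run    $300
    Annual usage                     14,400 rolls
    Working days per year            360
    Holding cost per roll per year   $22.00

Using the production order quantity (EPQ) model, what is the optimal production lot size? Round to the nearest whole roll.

Daily demand d = 14,400/360 = 40.000; p = 232; 1 − d/p = 0.82759
EPQ = √(2DS / (H(1 − d/p)))
    = √(2 × 14,400 × 300 / (22 × 0.82759)) ≈ 688.87

689 rolls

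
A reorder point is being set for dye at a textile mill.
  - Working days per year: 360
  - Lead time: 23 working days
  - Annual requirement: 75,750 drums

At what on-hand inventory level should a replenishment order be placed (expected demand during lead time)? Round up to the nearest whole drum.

Daily demand d = 75,750 / 360 = 210.417 drums/day
Demand during lead time = 210.417 × 23 = 4,839.58
Reorder point = 4,839.58 → round up

4,840 drums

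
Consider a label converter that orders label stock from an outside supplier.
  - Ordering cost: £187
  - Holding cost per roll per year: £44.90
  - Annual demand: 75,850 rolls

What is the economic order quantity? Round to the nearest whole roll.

Optimal lot size Q* = (2 × 75,850 × £187 / £44.9)^½ ≈ 794.86

795 rolls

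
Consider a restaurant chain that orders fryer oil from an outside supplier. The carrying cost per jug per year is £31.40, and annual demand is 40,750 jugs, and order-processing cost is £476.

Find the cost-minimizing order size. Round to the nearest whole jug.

1,112 jugs

Optimal lot size Q* = (2 × 40,750 × £476 / £31.4)^½ ≈ 1,111.52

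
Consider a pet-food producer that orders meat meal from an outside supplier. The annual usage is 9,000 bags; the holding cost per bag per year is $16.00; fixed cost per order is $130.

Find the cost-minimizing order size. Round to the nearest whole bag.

Optimal lot size Q* = (2 × 9,000 × $130 / $16)^½ ≈ 382.43

382 bags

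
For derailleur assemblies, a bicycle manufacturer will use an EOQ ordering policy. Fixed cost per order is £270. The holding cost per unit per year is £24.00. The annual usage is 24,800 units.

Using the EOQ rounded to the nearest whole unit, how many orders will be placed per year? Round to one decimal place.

33.2 orders per year

Optimal lot size Q* = (2 × 24,800 × £270 / £24)^½ ≈ 746.99 → Q = 747
N = D/Q = 24,800/747 ≈ 33.199 orders/yr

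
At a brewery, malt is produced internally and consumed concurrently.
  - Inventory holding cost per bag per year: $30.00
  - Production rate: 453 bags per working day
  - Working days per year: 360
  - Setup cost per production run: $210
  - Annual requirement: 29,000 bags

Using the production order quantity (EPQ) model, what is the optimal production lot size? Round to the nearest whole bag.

703 bags

Daily demand d = 29,000/360 = 80.556; p = 453; 1 − d/p = 0.82217
EPQ = √(2DS / (H(1 − d/p)))
    = √(2 × 29,000 × 210 / (30 × 0.82217)) ≈ 702.72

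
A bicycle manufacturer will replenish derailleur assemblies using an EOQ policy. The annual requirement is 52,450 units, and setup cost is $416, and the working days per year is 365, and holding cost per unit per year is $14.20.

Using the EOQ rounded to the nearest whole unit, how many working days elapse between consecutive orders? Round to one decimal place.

2DS/H = 2·52,450·416/14.2 = 3,073,126.76
EOQ = √3,073,126.76 ≈ 1,753.03 → Q = 1,753 units
Days between orders = 365 / (D/Q) = 365 / 29.920 ≈ 12.199

12.2 days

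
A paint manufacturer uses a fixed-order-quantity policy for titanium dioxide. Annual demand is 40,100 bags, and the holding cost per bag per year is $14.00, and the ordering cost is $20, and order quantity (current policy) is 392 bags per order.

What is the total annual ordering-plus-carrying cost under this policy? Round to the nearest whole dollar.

$4,790

Annual ordering cost = (D/Q)·S = (40,100/392) × 20 = $2,045.92
Annual holding cost  = (Q/2)·H = (392/2) × 14 = $2,744.00
Total = $2,045.92 + $2,744.00 = $4,789.92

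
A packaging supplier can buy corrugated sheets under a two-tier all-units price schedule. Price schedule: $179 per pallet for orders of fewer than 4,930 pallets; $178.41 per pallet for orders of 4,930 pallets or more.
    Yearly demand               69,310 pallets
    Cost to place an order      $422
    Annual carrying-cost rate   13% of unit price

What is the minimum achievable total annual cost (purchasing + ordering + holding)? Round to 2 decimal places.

H₁ = 13%×$179 = $23.2700;  H₂ = 13%×$178.41 = $23.1933
EOQ₁ = √(2×69,310×422/23.2700) = 1,585.52  (< 4,930, feasible at tier 1)
EOQ₂ = √(2×69,310×422/23.1933) = 1,588.14  (< 4,930 → use Q = 4,930 at tier-2 price)
TC(tier 1 (EOQ₁), Q≈1,585.5) = $12,443,384.99
TC(tier 2, Q≈4,930.0) = $12,428,701.41
Minimum at tier 2: $12,428,701.41

$12,428,701.41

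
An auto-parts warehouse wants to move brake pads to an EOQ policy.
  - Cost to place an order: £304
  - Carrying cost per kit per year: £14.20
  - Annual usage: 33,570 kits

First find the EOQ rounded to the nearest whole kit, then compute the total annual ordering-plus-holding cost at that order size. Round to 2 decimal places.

EOQ = √(2DS/H) = √(2 × 33,570 × 304 / 14.2)
    = √(1,437,363.38) ≈ 1,198.90 → Q = 1,199 kits
Annual ordering cost = (D/Q)·S = (33,570/1,199) × 304 = £8,511.49
Annual holding cost  = (Q/2)·H = (1,199/2) × 14.2 = £8,512.90
Total = £8,511.49 + £8,512.90 = £17,024.39

£17,024.39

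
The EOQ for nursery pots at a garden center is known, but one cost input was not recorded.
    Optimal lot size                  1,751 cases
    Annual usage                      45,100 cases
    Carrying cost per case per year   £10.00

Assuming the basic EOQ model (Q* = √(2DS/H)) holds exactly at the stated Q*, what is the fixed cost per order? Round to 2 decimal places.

Since Q* = (2DS/H)^½, squaring gives Q*²·H = 2DS.
S = Q²H / (2D) = 1,751² × 10 / (2 × 45,100) = 339.9114

£339.91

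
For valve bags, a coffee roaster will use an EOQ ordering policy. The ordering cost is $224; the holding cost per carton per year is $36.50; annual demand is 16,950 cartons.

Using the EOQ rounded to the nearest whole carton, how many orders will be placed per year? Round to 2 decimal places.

Optimal lot size Q* = (2 × 16,950 × $224 / $36.5)^½ ≈ 456.12 → Q = 456
Orders per year = D/Q = 16,950 / 456 = 37.171

37.17 orders per year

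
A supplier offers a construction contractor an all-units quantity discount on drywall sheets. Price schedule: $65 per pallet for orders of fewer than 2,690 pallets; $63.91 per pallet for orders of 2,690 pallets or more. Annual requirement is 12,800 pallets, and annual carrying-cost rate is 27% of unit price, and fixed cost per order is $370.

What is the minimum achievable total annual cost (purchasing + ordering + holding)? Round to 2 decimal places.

$843,017.51

H₁ = 27%×$65 = $17.5500;  H₂ = 27%×$63.91 = $17.2557
EOQ₁ = √(2×12,800×370/17.5500) = 734.65  (< 2,690, feasible at tier 1)
EOQ₂ = √(2×12,800×370/17.2557) = 740.89  (< 2,690 → use Q = 2,690 at tier-2 price)
TC(tier 1 (EOQ₁), Q≈734.7) = $844,893.16
TC(tier 2, Q≈2,690.0) = $843,017.51
Minimum at tier 2: $843,017.51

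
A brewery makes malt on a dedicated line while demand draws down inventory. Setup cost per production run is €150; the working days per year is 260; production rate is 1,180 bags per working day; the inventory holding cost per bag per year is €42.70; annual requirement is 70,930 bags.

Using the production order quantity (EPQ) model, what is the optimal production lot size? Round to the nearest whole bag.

Daily demand d = 70,930/260 = 272.808; p = 1180; 1 − d/p = 0.76881
EPQ = √(2DS / (H(1 − d/p)))
    = √(2 × 70,930 × 150 / (42.7 × 0.76881)) ≈ 805.11

805 bags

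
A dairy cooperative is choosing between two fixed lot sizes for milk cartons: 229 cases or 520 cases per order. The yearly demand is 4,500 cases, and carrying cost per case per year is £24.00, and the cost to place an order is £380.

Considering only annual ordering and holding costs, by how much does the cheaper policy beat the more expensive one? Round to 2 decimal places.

£686.79

TC(Q) = (D/Q)S + (Q/2)H
TC(229) = (4,500/229)×380 + (229/2)×24 = £10,215.25
TC(520) = (4,500/520)×380 + (520/2)×24 = £9,528.46
Cheaper: Q = 520.  Difference = £686.79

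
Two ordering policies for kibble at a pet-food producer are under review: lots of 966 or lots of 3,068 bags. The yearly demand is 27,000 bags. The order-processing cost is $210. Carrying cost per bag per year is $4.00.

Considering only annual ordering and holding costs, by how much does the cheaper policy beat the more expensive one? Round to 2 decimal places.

$182.54

TC(Q) = (D/Q)S + (Q/2)H
TC(966) = (27,000/966)×210 + (966/2)×4 = $7,801.57
TC(3,068) = (27,000/3,068)×210 + (3,068/2)×4 = $7,984.11
|ΔTC| = |$7,801.57 − $7,984.11| = $182.54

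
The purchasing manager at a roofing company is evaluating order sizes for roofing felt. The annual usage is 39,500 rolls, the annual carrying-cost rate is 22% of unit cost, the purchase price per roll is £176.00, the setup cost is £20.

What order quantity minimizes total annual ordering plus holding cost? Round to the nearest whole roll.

202 rolls

H = i·C = 0.22 × £176 = £38.7200 per roll-year
Q* = √(2·D·S / H) = √(2·39,500·20 / 38.72) = √40,805.8 ≈ 202.00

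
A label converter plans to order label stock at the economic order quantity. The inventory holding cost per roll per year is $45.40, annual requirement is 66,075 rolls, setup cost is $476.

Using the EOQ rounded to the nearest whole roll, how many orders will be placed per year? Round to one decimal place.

2DS/H = 2·66,075·476/45.4 = 1,385,537.44
EOQ = √1,385,537.44 ≈ 1,177.09 → Q = 1,177
Orders per year = D/Q = 66,075 / 1,177 = 56.138

56.1 orders per year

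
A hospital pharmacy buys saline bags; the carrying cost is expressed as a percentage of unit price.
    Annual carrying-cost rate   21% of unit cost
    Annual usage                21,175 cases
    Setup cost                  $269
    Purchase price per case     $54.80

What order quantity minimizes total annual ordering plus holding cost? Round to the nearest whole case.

995 cases

Holding cost per case per year: H = 21% × $54.8 = $11.5080
Q* = √(2·D·S / H) = √(2·21,175·269 / 11.508) = √989,933.1 ≈ 994.95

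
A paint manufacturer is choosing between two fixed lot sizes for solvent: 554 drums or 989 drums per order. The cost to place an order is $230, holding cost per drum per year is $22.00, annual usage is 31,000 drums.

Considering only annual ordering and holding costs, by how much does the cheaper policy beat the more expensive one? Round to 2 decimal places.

Annual cost at Q: ordering D·S/Q plus holding Q·H/2.
TC(554) = (31,000/554)×230 + (554/2)×22 = $18,964.04
TC(989) = (31,000/989)×230 + (989/2)×22 = $18,088.30
Lots of 989 are cheaper by $875.73.

$875.73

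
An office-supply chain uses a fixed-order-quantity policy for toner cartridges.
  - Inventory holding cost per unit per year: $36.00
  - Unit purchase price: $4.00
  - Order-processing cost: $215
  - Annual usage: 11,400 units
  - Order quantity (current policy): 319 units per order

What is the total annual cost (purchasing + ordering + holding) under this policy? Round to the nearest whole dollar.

Ordering: D/Q × S = 11,400/319 × $215 = $7,683.39
Holding:  Q/2 × H = 319/2 × $36 = $5,742.00
Purchase cost = D·C = 11,400 × 4 = $45,600.00
Total = $7,683.39 + $5,742.00 + $45,600.00 = $59,025.39

$59,025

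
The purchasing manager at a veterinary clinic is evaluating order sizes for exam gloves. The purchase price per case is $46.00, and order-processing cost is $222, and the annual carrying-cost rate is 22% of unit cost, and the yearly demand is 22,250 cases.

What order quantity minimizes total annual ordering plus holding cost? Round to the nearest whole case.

988 cases

Carrying cost H = $46 × 22% = $10.1200/case/yr
EOQ = √(2DS/H) = √(2 × 22,250 × 222 / 10.12)
    = √(976,185.77) ≈ 988.02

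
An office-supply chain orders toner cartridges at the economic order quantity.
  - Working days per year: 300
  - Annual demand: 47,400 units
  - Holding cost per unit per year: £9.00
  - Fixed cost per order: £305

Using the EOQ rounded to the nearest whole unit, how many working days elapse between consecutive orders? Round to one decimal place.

Optimal lot size Q* = (2 × 47,400 × £305 / £9)^½ ≈ 1,792.39 → Q = 1,792 units
Days between orders = 300 / (D/Q) = 300 / 26.451 ≈ 11.342

11.3 days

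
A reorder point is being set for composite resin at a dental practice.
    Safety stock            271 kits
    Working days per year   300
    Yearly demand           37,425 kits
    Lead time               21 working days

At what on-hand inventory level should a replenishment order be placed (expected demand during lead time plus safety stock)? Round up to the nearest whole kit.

Daily demand d = 37,425 / 300 = 124.750 kits/day
Demand during lead time = 124.750 × 21 = 2,619.75
Reorder point = 2,619.75 + 271 = 2,890.75 → round up

2,891 kits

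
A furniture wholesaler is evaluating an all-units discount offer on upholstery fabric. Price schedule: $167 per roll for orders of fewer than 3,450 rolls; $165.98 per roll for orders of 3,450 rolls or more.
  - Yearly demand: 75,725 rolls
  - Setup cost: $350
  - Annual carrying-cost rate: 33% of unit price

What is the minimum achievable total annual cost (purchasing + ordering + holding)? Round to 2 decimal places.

$12,671,001.86

H₁ = 33%×$167 = $55.1100;  H₂ = 33%×$165.98 = $54.7734
EOQ₁ = √(2×75,725×350/55.1100) = 980.74  (< 3,450, feasible at tier 1)
EOQ₂ = √(2×75,725×350/54.7734) = 983.75  (< 3,450 → use Q = 3,450 at tier-2 price)
TC(tier 1 (EOQ₁), Q≈980.7) = $12,700,123.53
TC(tier 2, Q≈3,450.0) = $12,671,001.86
Minimum at tier 2: $12,671,001.86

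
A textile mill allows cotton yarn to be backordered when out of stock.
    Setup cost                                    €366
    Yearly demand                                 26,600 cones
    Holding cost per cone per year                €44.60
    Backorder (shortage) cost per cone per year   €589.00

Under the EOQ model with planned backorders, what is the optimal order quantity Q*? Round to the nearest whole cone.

685 cones

Q* = √(2DS/H) · √((H + b)/b)
   = √(2 × 26,600 × 366 / 44.6) · √((44.6 + 589) / 589)
   = 660.737 × 1.0372 ≈ 685.30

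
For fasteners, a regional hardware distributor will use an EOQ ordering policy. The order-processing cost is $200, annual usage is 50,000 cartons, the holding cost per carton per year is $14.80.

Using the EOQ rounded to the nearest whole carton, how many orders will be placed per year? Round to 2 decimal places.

43.03 orders per year

Optimal lot size Q* = (2 × 50,000 × $200 / $14.8)^½ ≈ 1,162.48 → Q = 1,162
Orders per year = D/Q = 50,000 / 1,162 = 43.029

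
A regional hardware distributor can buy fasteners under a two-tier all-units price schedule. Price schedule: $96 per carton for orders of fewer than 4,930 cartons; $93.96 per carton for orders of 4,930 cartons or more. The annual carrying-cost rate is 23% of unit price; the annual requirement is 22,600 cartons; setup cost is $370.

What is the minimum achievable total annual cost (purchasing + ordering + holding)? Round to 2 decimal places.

H₁ = 23%×$96 = $22.0800;  H₂ = 23%×$93.96 = $21.6108
EOQ₁ = √(2×22,600×370/22.0800) = 870.30  (< 4,930, feasible at tier 1)
EOQ₂ = √(2×22,600×370/21.6108) = 879.70  (< 4,930 → use Q = 4,930 at tier-2 price)
TC(tier 1 (EOQ₁), Q≈870.3) = $2,188,816.29
TC(tier 2, Q≈4,930.0) = $2,178,462.77
Minimum at tier 2: $2,178,462.77

$2,178,462.77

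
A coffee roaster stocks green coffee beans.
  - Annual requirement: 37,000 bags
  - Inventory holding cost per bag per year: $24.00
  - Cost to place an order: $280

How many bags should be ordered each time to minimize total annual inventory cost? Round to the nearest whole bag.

929 bags

Optimal lot size Q* = (2 × 37,000 × $280 / $24)^½ ≈ 929.16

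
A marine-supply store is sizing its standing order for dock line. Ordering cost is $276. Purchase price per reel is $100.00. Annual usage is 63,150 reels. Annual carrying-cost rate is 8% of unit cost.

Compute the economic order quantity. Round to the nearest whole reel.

H = i·C = 0.08 × $100 = $8.0000 per reel-year
Q* = √(2·D·S / H) = √(2·63,150·276 / 8) = √4,357,350.0 ≈ 2,087.43

2,087 reels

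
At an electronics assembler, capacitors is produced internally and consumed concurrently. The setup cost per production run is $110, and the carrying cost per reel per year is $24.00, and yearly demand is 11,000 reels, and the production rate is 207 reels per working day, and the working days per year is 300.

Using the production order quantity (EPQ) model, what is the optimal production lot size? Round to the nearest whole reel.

350 reels

Daily demand d = 11,000/300 = 36.667; p = 207; 1 − d/p = 0.82287
EPQ = √(2DS / (H(1 − d/p)))
    = √(2 × 11,000 × 110 / (24 × 0.82287)) ≈ 350.06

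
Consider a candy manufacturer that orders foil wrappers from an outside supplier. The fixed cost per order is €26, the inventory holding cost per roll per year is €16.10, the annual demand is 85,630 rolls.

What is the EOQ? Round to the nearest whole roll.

526 rolls

Optimal lot size Q* = (2 × 85,630 × €26 / €16.1)^½ ≈ 525.90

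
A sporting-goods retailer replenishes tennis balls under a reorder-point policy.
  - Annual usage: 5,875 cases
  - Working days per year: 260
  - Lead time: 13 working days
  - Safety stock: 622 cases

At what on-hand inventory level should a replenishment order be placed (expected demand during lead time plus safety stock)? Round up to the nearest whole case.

Daily demand d = 5,875 / 260 = 22.596 cases/day
Demand during lead time = 22.596 × 13 = 293.75
Reorder point = 293.75 + 622 = 915.75 → round up

916 cases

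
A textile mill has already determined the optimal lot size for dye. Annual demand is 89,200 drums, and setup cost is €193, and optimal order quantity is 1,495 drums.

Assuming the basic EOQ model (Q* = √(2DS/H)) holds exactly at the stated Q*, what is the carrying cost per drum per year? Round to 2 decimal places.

€15.41

From Q* = √(2DS/H) ⇒ Q*² = 2DS/H.
H = 2DS / Q² = 2 × 89,200 × 193 / 1,495² = 15.4053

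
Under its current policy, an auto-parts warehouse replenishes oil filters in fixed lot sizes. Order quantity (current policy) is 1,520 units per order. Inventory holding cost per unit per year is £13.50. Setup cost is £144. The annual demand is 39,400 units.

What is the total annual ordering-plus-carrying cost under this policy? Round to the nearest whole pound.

£13,993

Orders/yr = 39,400/1,520 = 25.921; ordering cost = 25.921 × £144 = £3,732.63
Average inventory = 1,520/2 = 760; holding cost = 760 × £13.5 = £10,260.00
Total = £3,732.63 + £10,260.00 = £13,992.63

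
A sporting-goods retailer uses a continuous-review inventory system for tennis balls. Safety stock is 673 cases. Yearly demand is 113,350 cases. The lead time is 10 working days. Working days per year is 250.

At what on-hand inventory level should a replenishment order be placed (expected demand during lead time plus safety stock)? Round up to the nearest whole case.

Daily demand d = 113,350 / 250 = 453.400 cases/day
Demand during lead time = 453.400 × 10 = 4,534.00
Reorder point = 4,534.00 + 673 = 5,207.00 → round up

5,207 cases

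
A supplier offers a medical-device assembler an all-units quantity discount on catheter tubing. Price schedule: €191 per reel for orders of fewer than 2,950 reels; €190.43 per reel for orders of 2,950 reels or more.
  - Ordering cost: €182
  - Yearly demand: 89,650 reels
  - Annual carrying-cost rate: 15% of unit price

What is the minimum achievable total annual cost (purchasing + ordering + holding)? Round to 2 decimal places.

H₁ = 15%×€191 = €28.6500;  H₂ = 15%×€190.43 = €28.5645
EOQ₁ = √(2×89,650×182/28.6500) = 1,067.24  (< 2,950, feasible at tier 1)
EOQ₂ = √(2×89,650×182/28.5645) = 1,068.84  (< 2,950 → use Q = 2,950 at tier-2 price)
TC(tier 1 (EOQ₁), Q≈1,067.2) = €17,153,726.53
TC(tier 2, Q≈2,950.0) = €17,119,713.09
Minimum at tier 2: €17,119,713.09

€17,119,713.09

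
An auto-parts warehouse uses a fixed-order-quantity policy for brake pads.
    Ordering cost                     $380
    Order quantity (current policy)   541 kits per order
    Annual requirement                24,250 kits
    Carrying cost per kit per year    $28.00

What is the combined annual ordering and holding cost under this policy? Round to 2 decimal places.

$24,607.27

Ordering: D/Q × S = 24,250/541 × $380 = $17,033.27
Holding:  Q/2 × H = 541/2 × $28 = $7,574.00
Total = $17,033.27 + $7,574.00 = $24,607.27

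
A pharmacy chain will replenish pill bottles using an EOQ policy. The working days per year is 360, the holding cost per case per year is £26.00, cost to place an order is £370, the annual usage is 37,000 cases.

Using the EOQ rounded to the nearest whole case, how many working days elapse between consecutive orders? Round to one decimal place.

2DS/H = 2·37,000·370/26 = 1,053,076.92
EOQ = √1,053,076.92 ≈ 1,026.20 → Q = 1,026 cases
Cycle time = (working days × Q)/D = (360 × 1,026) / 37,000 = 9.983 days

10.0 days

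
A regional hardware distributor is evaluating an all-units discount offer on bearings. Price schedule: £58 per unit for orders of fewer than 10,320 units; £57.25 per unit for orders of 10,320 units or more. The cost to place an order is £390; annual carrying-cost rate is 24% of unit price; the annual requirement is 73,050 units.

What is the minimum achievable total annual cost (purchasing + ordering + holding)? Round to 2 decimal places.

H₁ = 24%×£58 = £13.9200;  H₂ = 24%×£57.25 = £13.7400
EOQ₁ = √(2×73,050×390/13.9200) = 2,023.20  (< 10,320, feasible at tier 1)
EOQ₂ = √(2×73,050×390/13.7400) = 2,036.40  (< 10,320 → use Q = 10,320 at tier-2 price)
TC(tier 1 (EOQ₁), Q≈2,023.2) = £4,265,062.88
TC(tier 2, Q≈10,320.0) = £4,255,771.51
Minimum at tier 2: £4,255,771.51

£4,255,771.51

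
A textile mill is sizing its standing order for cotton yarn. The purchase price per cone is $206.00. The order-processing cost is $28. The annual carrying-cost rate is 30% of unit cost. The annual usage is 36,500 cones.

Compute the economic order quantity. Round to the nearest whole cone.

Carrying cost H = $206 × 30% = $61.8000/cone/yr
Optimal lot size Q* = (2 × 36,500 × $28 / $61.8)^½ ≈ 181.86

182 cones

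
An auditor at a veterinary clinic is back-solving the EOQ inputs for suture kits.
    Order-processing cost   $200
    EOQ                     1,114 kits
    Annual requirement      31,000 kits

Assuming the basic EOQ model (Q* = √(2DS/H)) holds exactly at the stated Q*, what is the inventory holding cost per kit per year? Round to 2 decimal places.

From Q* = √(2DS/H) ⇒ Q*² = 2DS/H.
H = 2DS / Q² = 2 × 31,000 × 200 / 1,114² = 9.9920

$9.99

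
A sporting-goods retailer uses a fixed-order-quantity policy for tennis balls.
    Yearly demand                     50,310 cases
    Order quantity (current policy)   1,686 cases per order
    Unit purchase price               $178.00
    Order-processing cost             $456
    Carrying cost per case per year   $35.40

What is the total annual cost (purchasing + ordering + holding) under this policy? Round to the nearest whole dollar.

$8,998,629

Ordering: D/Q × S = 50,310/1,686 × $456 = $13,606.98
Holding:  Q/2 × H = 1,686/2 × $35.4 = $29,842.20
Purchase cost = D·C = 50,310 × 178 = $8,955,180.00
Total = $13,606.98 + $29,842.20 + $8,955,180.00 = $8,998,629.18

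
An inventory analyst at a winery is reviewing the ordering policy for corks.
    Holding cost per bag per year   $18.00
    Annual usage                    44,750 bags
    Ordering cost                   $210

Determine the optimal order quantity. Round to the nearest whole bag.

1,022 bags

2DS/H = 2·44,750·210/18 = 1,044,166.67
EOQ = √1,044,166.67 ≈ 1,021.84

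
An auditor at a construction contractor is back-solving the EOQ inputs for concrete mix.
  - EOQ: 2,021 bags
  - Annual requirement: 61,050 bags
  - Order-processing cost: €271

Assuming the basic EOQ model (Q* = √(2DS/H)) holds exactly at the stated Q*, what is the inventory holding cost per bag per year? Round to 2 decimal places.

€8.10

EOQ relation: Q² = 2DS/H, so rearrange for the unknown.
H = 2DS / Q² = 2 × 61,050 × 271 / 2,021² = 8.1013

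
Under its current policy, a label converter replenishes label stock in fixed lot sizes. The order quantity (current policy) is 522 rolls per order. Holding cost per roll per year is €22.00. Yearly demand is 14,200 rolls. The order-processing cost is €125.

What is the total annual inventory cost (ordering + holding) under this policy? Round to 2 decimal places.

Ordering: D/Q × S = 14,200/522 × €125 = €3,400.38
Holding:  Q/2 × H = 522/2 × €22 = €5,742.00
Total = €3,400.38 + €5,742.00 = €9,142.38

€9,142.38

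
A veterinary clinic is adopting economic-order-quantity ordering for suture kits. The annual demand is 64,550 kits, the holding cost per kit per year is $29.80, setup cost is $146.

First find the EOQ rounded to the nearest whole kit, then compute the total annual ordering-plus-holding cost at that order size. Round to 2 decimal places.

EOQ = √(2DS/H) = √(2 × 64,550 × 146 / 29.8)
    = √(632,503.36) ≈ 795.30 → Q = 795 kits
Orders/yr = 64,550/795 = 81.195; ordering cost = 81.195 × $146 = $11,854.47
Average inventory = 795/2 = 397.5; holding cost = 397.5 × $29.8 = $11,845.50
Total = $11,854.47 + $11,845.50 = $23,699.97

$23,699.97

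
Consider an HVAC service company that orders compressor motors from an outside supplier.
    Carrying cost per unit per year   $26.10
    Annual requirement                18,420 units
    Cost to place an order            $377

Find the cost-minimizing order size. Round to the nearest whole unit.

729 units

Q* = √(2·D·S / H) = √(2·18,420·377 / 26.1) = √532,133.3 ≈ 729.47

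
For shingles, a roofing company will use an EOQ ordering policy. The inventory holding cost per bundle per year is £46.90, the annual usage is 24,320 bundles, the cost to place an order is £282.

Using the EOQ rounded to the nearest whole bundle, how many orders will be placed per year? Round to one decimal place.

45.0 orders per year

Q* = √(2·D·S / H) = √(2·24,320·282 / 46.9) = √292,462.3 ≈ 540.80 → Q = 541
Orders per year = D/Q = 24,320 / 541 = 44.954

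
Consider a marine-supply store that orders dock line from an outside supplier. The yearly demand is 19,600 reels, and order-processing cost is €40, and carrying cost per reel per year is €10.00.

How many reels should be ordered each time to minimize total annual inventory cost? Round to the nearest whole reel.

396 reels

EOQ = √(2DS/H) = √(2 × 19,600 × 40 / 10)
    = √(156,800.00) ≈ 395.98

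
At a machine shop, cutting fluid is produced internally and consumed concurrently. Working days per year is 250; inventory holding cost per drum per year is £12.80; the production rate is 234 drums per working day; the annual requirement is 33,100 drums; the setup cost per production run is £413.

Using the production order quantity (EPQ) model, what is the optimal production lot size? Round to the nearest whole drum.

2,218 drums

Daily demand d = 33,100/250 = 132.400; p = 234; 1 − d/p = 0.43419
EPQ = √(2DS / (H(1 − d/p)))
    = √(2 × 33,100 × 413 / (12.8 × 0.43419)) ≈ 2,217.99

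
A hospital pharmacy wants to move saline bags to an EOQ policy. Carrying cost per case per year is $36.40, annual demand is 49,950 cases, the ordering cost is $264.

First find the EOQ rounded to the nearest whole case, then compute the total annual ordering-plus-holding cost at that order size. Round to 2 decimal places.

$30,983.85

Optimal lot size Q* = (2 × 49,950 × $264 / $36.4)^½ ≈ 851.20 → Q = 851 cases
Annual ordering cost = (D/Q)·S = (49,950/851) × 264 = $15,495.65
Annual holding cost  = (Q/2)·H = (851/2) × 36.4 = $15,488.20
Total = $15,495.65 + $15,488.20 = $30,983.85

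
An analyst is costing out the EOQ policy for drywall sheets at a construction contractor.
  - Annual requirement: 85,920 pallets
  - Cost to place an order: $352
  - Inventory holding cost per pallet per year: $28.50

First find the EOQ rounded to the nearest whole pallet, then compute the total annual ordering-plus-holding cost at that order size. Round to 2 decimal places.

$41,519.86

Optimal lot size Q* = (2 × 85,920 × $352 / $28.5)^½ ≈ 1,456.84 → Q = 1,457 pallets
Ordering: D/Q × S = 85,920/1,457 × $352 = $20,757.61
Holding:  Q/2 × H = 1,457/2 × $28.5 = $20,762.25
Total = $20,757.61 + $20,762.25 = $41,519.86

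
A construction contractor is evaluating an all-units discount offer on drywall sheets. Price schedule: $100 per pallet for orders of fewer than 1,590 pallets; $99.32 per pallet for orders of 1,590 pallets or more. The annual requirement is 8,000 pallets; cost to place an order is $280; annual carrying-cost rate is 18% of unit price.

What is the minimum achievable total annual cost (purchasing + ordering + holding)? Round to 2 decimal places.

$808,979.98

H₁ = 18%×$100 = $18.0000;  H₂ = 18%×$99.32 = $17.8776
EOQ₁ = √(2×8,000×280/18.0000) = 498.89  (< 1,590, feasible at tier 1)
EOQ₂ = √(2×8,000×280/17.8776) = 500.59  (< 1,590 → use Q = 1,590 at tier-2 price)
TC(tier 1 (EOQ₁), Q≈498.9) = $808,979.98
TC(tier 2, Q≈1,590.0) = $810,181.50
Minimum at tier 1 (EOQ₁): $808,979.98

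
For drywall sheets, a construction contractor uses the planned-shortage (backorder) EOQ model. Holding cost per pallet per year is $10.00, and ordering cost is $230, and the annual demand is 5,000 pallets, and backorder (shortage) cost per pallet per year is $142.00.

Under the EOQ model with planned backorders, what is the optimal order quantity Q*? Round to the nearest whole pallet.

Q* = √(2DS/H) · √((H + b)/b)
   = √(2 × 5,000 × 230 / 10) · √((10 + 142) / 142)
   = 479.583 × 1.0346 ≈ 496.18

496 pallets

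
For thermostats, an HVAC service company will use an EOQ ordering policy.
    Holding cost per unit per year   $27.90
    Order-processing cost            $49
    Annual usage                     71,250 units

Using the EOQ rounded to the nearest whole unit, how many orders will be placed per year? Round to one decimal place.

EOQ = √(2DS/H) = √(2 × 71,250 × 49 / 27.9)
    = √(250,268.82) ≈ 500.27 → Q = 500
Orders per year = D/Q = 71,250 / 500 = 142.500

142.5 orders per year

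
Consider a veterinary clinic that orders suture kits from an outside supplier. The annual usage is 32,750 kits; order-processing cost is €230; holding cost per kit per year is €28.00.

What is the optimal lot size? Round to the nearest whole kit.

EOQ = √(2DS/H) = √(2 × 32,750 × 230 / 28)
    = √(538,035.71) ≈ 733.51

734 kits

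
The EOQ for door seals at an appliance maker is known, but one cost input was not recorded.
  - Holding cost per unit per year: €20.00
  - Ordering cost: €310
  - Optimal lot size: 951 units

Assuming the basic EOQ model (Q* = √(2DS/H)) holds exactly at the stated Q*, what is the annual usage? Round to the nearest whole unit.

29,174 units per year

From Q* = √(2DS/H) ⇒ Q*² = 2DS/H.
D = Q²H / (2S) = 951² × 20 / (2 × 310) = 29,174.23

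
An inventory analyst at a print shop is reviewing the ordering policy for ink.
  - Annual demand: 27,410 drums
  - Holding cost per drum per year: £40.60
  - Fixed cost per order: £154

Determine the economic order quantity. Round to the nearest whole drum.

456 drums

Q* = √(2·D·S / H) = √(2·27,410·154 / 40.6) = √207,937.9 ≈ 456.00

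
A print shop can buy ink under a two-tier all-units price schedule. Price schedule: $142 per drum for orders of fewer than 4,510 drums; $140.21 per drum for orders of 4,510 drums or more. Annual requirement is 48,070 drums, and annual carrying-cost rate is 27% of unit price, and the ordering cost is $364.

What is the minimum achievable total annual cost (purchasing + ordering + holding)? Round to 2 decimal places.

H₁ = 27%×$142 = $38.3400;  H₂ = 27%×$140.21 = $37.8567
EOQ₁ = √(2×48,070×364/38.3400) = 955.38  (< 4,510, feasible at tier 1)
EOQ₂ = √(2×48,070×364/37.8567) = 961.46  (< 4,510 → use Q = 4,510 at tier-2 price)
TC(tier 1 (EOQ₁), Q≈955.4) = $6,862,569.32
TC(tier 2, Q≈4,510.0) = $6,829,141.27
Minimum at tier 2: $6,829,141.27

$6,829,141.27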